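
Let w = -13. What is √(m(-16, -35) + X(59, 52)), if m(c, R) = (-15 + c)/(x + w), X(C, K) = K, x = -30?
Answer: √97481/43 ≈ 7.2609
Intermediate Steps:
m(c, R) = 15/43 - c/43 (m(c, R) = (-15 + c)/(-30 - 13) = (-15 + c)/(-43) = (-15 + c)*(-1/43) = 15/43 - c/43)
√(m(-16, -35) + X(59, 52)) = √((15/43 - 1/43*(-16)) + 52) = √((15/43 + 16/43) + 52) = √(31/43 + 52) = √(2267/43) = √97481/43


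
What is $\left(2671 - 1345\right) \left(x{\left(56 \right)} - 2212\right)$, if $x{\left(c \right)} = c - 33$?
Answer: $-2902614$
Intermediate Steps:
$x{\left(c \right)} = -33 + c$ ($x{\left(c \right)} = c - 33 = -33 + c$)
$\left(2671 - 1345\right) \left(x{\left(56 \right)} - 2212\right) = \left(2671 - 1345\right) \left(\left(-33 + 56\right) - 2212\right) = 1326 \left(23 - 2212\right) = 1326 \left(-2189\right) = -2902614$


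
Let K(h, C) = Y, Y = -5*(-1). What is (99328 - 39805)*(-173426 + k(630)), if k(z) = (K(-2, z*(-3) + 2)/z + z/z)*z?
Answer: -10285038693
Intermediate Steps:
Y = 5
K(h, C) = 5
k(z) = z*(1 + 5/z) (k(z) = (5/z + z/z)*z = (5/z + 1)*z = (1 + 5/z)*z = z*(1 + 5/z))
(99328 - 39805)*(-173426 + k(630)) = (99328 - 39805)*(-173426 + (5 + 630)) = 59523*(-173426 + 635) = 59523*(-172791) = -10285038693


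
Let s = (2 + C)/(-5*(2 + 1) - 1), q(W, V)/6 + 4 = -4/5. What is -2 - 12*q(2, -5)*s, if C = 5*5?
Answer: -2926/5 ≈ -585.20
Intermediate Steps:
C = 25
q(W, V) = -144/5 (q(W, V) = -24 + 6*(-4/5) = -24 + 6*(-4*⅕) = -24 + 6*(-⅘) = -24 - 24/5 = -144/5)
s = -27/16 (s = (2 + 25)/(-5*(2 + 1) - 1) = 27/(-5*3 - 1) = 27/(-15 - 1) = 27/(-16) = 27*(-1/16) = -27/16 ≈ -1.6875)
-2 - 12*q(2, -5)*s = -2 - (-1728)*(-27)/(5*16) = -2 - 12*243/5 = -2 - 2916/5 = -2926/5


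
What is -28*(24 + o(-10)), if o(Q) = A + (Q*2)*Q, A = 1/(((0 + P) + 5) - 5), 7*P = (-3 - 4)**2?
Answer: -6276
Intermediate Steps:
P = 7 (P = (-3 - 4)**2/7 = (1/7)*(-7)**2 = (1/7)*49 = 7)
A = 1/7 (A = 1/(((0 + 7) + 5) - 5) = 1/((7 + 5) - 5) = 1/(12 - 5) = 1/7 ≈ 0.14286)
o(Q) = 1/7 + 2*Q**2 (o(Q) = 1/7 + (Q*2)*Q = 1/7 + (2*Q)*Q = 1/7 + 2*Q**2)
-28*(24 + o(-10)) = -28*(24 + (1/7 + 2*(-10)**2)) = -28*(24 + (1/7 + 2*100)) = -28*(24 + (1/7 + 200)) = -28*(24 + 1401/7) = -28*1569/7 = -6276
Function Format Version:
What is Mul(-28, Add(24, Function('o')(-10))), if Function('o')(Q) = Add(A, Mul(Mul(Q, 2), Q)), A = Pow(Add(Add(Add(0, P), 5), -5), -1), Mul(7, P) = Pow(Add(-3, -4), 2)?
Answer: -6276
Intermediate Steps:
P = 7 (P = Mul(Rational(1, 7), Pow(Add(-3, -4), 2)) = Mul(Rational(1, 7), Pow(-7, 2)) = Mul(Rational(1, 7), 49) = 7)
A = Rational(1, 7) (A = Pow(Add(Add(Add(0, 7), 5), -5), -1) = Pow(Add(Add(7, 5), -5), -1) = Pow(Add(12, -5), -1) = Pow(7, -1) = Rational(1, 7) ≈ 0.14286)
Function('o')(Q) = Add(Rational(1, 7), Mul(2, Pow(Q, 2))) (Function('o')(Q) = Add(Rational(1, 7), Mul(Mul(Q, 2), Q)) = Add(Rational(1, 7), Mul(Mul(2, Q), Q)) = Add(Rational(1, 7), Mul(2, Pow(Q, 2))))
Mul(-28, Add(24, Function('o')(-10))) = Mul(-28, Add(24, Add(Rational(1, 7), Mul(2, Pow(-10, 2))))) = Mul(-28, Add(24, Add(Rational(1, 7), Mul(2, 100)))) = Mul(-28, Add(24, Add(Rational(1, 7), 200))) = Mul(-28, Add(24, Rational(1401, 7))) = Mul(-28, Rational(1569, 7)) = -6276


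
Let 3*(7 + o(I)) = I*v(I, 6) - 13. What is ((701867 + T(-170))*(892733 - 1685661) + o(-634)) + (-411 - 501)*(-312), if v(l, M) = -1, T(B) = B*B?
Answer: -579445331032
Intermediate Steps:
T(B) = B**2
o(I) = -34/3 - I/3 (o(I) = -7 + (I*(-1) - 13)/3 = -7 + (-I - 13)/3 = -7 + (-13 - I)/3 = -7 + (-13/3 - I/3) = -34/3 - I/3)
((701867 + T(-170))*(892733 - 1685661) + o(-634)) + (-411 - 501)*(-312) = ((701867 + (-170)**2)*(892733 - 1685661) + (-34/3 - 1/3*(-634))) + (-411 - 501)*(-312) = ((701867 + 28900)*(-792928) + (-34/3 + 634/3)) - 912*(-312) = (730767*(-792928) + 200) + 284544 = (-579445615776 + 200) + 284544 = -579445615576 + 284544 = -579445331032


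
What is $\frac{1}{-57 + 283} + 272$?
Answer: $\frac{61473}{226} \approx 272.0$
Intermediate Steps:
$\frac{1}{-57 + 283} + 272 = \frac{1}{226} + 272 = \frac{61473}{226}$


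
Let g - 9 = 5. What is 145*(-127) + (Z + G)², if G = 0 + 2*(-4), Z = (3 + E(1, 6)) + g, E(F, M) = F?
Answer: -18315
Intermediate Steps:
g = 14 (g = 9 + 5 = 14)
Z = 18 (Z = (3 + 1) + 14 = 4 + 14 = 18)
G = -8 (G = 0 - 8 = -8)
145*(-127) + (Z + G)² = 145*(-127) + (18 - 8)² = -18415 + 10² = -18415 + 100 = -18315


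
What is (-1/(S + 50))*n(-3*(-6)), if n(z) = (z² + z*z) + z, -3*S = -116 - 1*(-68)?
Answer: -111/11 ≈ -10.091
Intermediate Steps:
S = 16 (S = -(-116 - 1*(-68))/3 = -(-116 + 68)/3 = -⅓*(-48) = 16)
n(z) = z + 2*z² (n(z) = (z² + z²) + z = 2*z² + z = z + 2*z²)
(-1/(S + 50))*n(-3*(-6)) = (-1/(16 + 50))*((-3*(-6))*(1 + 2*(-3*(-6)))) = (-1/66)*(18*(1 + 2*18)) = (-1*1/66)*(18*(1 + 36)) = -3*37/11 = -1/66*666 = -111/11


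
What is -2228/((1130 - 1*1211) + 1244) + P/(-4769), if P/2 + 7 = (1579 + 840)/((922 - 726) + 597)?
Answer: -8418603244/4398253171 ≈ -1.9141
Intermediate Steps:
P = -6264/793 (P = -14 + 2*((1579 + 840)/((922 - 726) + 597)) = -14 + 2*(2419/(196 + 597)) = -14 + 2*(2419/793) = -14 + 4838/793 = -6264/793 ≈ -7.8991)
-2228/((1130 - 1*1211) + 1244) + P/(-4769) = -2228/((1130 - 1*1211) + 1244) - 6264/793/(-4769) = -2228/((1130 - 1211) + 1244) - 6264/793*(-1/4769) = -2228/(-81 + 1244) + 6264/3781817 = -2228/1163 + 6264/3781817 = -8418603244/4398253171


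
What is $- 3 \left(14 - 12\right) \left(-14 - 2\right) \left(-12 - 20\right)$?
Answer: $-3072$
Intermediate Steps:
$- 3 \left(14 - 12\right) \left(-14 - 2\right) \left(-12 - 20\right) = \left(-3\right) 2 \left(\left(-16\right) \left(-32\right)\right) = \left(-6\right) 512 = -3072$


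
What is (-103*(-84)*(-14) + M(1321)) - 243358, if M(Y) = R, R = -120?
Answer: -364606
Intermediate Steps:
M(Y) = -120
(-103*(-84)*(-14) + M(1321)) - 243358 = (-103*(-84)*(-14) - 120) - 243358 = (8652*(-14) - 120) - 243358 = (-121128 - 120) - 243358 = -121248 - 243358 = -364606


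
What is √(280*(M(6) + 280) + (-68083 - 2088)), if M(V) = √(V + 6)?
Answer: √(8229 + 560*√3) ≈ 95.911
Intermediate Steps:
M(V) = √(6 + V)
√(280*(M(6) + 280) + (-68083 - 2088)) = √(280*(√(6 + 6) + 280) + (-68083 - 2088)) = √(280*(√12 + 280) - 70171) = √(280*(2*√3 + 280) - 70171) = √(280*(280 + 2*√3) - 70171) = √((78400 + 560*√3) - 70171) = √(8229 + 560*√3)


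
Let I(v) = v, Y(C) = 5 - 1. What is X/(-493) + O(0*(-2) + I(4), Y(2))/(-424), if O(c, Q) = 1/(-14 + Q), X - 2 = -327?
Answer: 1378493/2090320 ≈ 0.65946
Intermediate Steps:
Y(C) = 4
X = -325 (X = 2 - 327 = -325)
X/(-493) + O(0*(-2) + I(4), Y(2))/(-424) = -325/(-493) + 1/((-14 + 4)*(-424)) = -325*(-1/493) - 1/424/(-10) = 325/493 - 1/10*(-1/424) = 325/493 + 1/4240 = 1378493/2090320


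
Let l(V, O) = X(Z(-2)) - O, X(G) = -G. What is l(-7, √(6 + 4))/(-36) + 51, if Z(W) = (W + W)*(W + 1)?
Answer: 460/9 + √10/36 ≈ 51.199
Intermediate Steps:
Z(W) = 2*W*(1 + W) (Z(W) = (2*W)*(1 + W) = 2*W*(1 + W))
l(V, O) = -4 - O (l(V, O) = -2*(-2)*(1 - 2) - O = -2*(-2)*(-1) - O = -1*4 - O = -4 - O)
l(-7, √(6 + 4))/(-36) + 51 = (-4 - √(6 + 4))/(-36) + 51 = -(-4 - √10)/36 + 51 = (⅑ + √10/36) + 51 = 460/9 + √10/36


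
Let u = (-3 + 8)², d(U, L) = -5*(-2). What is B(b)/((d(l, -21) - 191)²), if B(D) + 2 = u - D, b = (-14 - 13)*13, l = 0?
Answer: 374/32761 ≈ 0.011416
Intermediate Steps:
d(U, L) = 10
u = 25 (u = 5² = 25)
b = -351 (b = -27*13 = -351)
B(D) = 23 - D (B(D) = -2 + (25 - D) = 23 - D)
B(b)/((d(l, -21) - 191)²) = (23 - 1*(-351))/((10 - 191)²) = (23 + 351)/((-181)²) = 374/32761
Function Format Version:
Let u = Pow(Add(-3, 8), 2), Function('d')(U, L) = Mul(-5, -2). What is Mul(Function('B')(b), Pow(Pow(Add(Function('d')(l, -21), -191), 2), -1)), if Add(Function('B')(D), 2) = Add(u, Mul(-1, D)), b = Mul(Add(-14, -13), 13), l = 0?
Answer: Rational(374, 32761) ≈ 0.011416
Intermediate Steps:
Function('d')(U, L) = 10
u = 25 (u = Pow(5, 2) = 25)
b = -351 (b = Mul(-27, 13) = -351)
Function('B')(D) = Add(23, Mul(-1, D)) (Function('B')(D) = Add(-2, Add(25, Mul(-1, D))) = Add(23, Mul(-1, D)))
Mul(Function('B')(b), Pow(Pow(Add(Function('d')(l, -21), -191), 2), -1)) = Mul(Add(23, Mul(-1, -351)), Pow(Pow(Add(10, -191), 2), -1)) = Mul(Add(23, 351), Pow(Pow(-181, 2), -1)) = Mul(374, Pow(32761, -1)) = Mul(374, Rational(1, 32761)) = Rational(374, 32761)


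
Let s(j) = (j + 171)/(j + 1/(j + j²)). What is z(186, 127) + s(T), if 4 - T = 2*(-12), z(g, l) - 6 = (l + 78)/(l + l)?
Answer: 80355625/5775198 ≈ 13.914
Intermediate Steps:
z(g, l) = 6 + (78 + l)/(2*l) (z(g, l) = 6 + (l + 78)/(l + l) = 6 + (78 + l)/((2*l)) = 6 + (78 + l)*(1/(2*l)) = 6 + (78 + l)/(2*l))
T = 28 (T = 4 - 2*(-12) = 4 - 1*(-24) = 4 + 24 = 28)
s(j) = (171 + j)/(j + 1/(j + j²))
z(186, 127) + s(T) = (13/2 + 39/127) + 28*(171 + 28² + 172*28)/(1 + 28² + 28³) = (13/2 + 39*(1/127)) + 28*(171 + 784 + 4816)/(1 + 784 + 21952) = (13/2 + 39/127) + 28*5771/22737 = 1729/254 + 28*(1/22737)*5771 = 1729/254 + 161588/22737 = 80355625/5775198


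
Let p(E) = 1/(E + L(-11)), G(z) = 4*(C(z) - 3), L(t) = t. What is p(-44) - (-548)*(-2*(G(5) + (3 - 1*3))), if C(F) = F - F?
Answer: 723359/55 ≈ 13152.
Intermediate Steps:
C(F) = 0
G(z) = -12 (G(z) = 4*(0 - 3) = 4*(-3) = -12)
p(E) = 1/(-11 + E) (p(E) = 1/(E - 11) = 1/(-11 + E))
p(-44) - (-548)*(-2*(G(5) + (3 - 1*3))) = 1/(-11 - 44) - (-548)*(-2*(-12 + (3 - 1*3))) = 1/(-55) - (-548)*(-2*(-12 + (3 - 3))) = -1/55 - (-548)*(-2*(-12 + 0)) = -1/55 - (-548)*(-2*(-12)) = -1/55 - (-548)*24 = -1/55 - 1*(-13152) = -1/55 + 13152 = 723359/55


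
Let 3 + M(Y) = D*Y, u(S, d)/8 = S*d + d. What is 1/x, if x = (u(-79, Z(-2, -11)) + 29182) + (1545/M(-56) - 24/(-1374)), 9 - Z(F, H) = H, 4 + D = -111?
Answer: 1474073/24620346799 ≈ 5.9872e-5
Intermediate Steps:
D = -115 (D = -4 - 111 = -115)
Z(F, H) = 9 - H
u(S, d) = 8*d + 8*S*d (u(S, d) = 8*(S*d + d) = 8*(d + S*d) = 8*d + 8*S*d)
M(Y) = -3 - 115*Y
x = 24620346799/1474073 (x = (8*(9 - 1*(-11))*(1 - 79) + 29182) + (1545/(-3 - 115*(-56)) - 24/(-1374)) = (8*(9 + 11)*(-78) + 29182) + (1545/(-3 + 6440) - 24*(-1/1374)) = (8*20*(-78) + 29182) + (1545/6437 + 4/229) = (-12480 + 29182) + (1545*(1/6437) + 4/229) = 16702 + (1545/6437 + 4/229) = 16702 + 379553/1474073 = 24620346799/1474073 ≈ 16702.)
1/x = 1/(24620346799/1474073) = 1474073/24620346799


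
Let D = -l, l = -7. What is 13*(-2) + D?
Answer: -19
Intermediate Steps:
D = 7 (D = -1*(-7) = 7)
13*(-2) + D = 13*(-2) + 7 = -26 + 7 = -19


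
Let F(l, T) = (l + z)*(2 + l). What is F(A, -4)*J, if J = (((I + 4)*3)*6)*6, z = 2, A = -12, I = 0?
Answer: 43200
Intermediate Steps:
F(l, T) = (2 + l)² (F(l, T) = (l + 2)*(2 + l) = (2 + l)*(2 + l) = (2 + l)²)
J = 432 (J = (((0 + 4)*3)*6)*6 = ((4*3)*6)*6 = (12*6)*6 = 72*6 = 432)
F(A, -4)*J = (4 + (-12)² + 4*(-12))*432 = (4 + 144 - 48)*432 = 100*432 = 43200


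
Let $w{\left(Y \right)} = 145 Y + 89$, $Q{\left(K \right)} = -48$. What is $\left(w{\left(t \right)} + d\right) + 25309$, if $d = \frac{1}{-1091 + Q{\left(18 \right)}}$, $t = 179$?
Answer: $\frac{58491066}{1139} \approx 51353.0$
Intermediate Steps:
$w{\left(Y \right)} = 89 + 145 Y$
$d = - \frac{1}{1139}$ ($d = \frac{1}{-1091 - 48} = \frac{1}{-1139} = - \frac{1}{1139} \approx -0.00087796$)
$\left(w{\left(t \right)} + d\right) + 25309 = \left(\left(89 + 145 \cdot 179\right) - \frac{1}{1139}\right) + 25309 = \left(\left(89 + 25955\right) - \frac{1}{1139}\right) + 25309 = \left(26044 - \frac{1}{1139}\right) + 25309 = \frac{29664115}{1139} + 25309 = \frac{58491066}{1139}$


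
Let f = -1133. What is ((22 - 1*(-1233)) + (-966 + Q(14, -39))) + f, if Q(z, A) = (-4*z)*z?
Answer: -1628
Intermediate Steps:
Q(z, A) = -4*z²
((22 - 1*(-1233)) + (-966 + Q(14, -39))) + f = ((22 - 1*(-1233)) + (-966 - 4*14²)) - 1133 = ((22 + 1233) + (-966 - 4*196)) - 1133 = (1255 + (-966 - 784)) - 1133 = (1255 - 1750) - 1133 = -495 - 1133 = -1628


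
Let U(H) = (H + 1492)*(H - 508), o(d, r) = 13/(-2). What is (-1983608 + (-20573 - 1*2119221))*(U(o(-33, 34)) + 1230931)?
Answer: -3848298927065/2 ≈ -1.9241e+12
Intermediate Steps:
o(d, r) = -13/2 (o(d, r) = 13*(-½) = -13/2)
U(H) = (-508 + H)*(1492 + H) (U(H) = (1492 + H)*(-508 + H) = (-508 + H)*(1492 + H))
(-1983608 + (-20573 - 1*2119221))*(U(o(-33, 34)) + 1230931) = (-1983608 + (-20573 - 1*2119221))*((-757936 + (-13/2)² + 984*(-13/2)) + 1230931) = (-1983608 + (-20573 - 2119221))*((-757936 + 169/4 - 6396) + 1230931) = (-1983608 - 2139794)*(-3057159/4 + 1230931) = -4123402*1866565/4 = -3848298927065/2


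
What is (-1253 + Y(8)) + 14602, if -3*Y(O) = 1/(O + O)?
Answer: 640751/48 ≈ 13349.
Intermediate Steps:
Y(O) = -1/(6*O) (Y(O) = -1/(3*(O + O)) = -1/(2*O)/3 = -1/(6*O))
(-1253 + Y(8)) + 14602 = (-1253 - ⅙/8) + 14602 = (-1253 - ⅙*⅛) + 14602 = (-1253 - 1/48) + 14602 = -60145/48 + 14602 = 640751/48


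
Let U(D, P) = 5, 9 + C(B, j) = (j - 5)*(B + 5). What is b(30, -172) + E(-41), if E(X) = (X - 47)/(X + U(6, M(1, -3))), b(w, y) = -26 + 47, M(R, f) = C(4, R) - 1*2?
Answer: 211/9 ≈ 23.444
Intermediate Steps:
C(B, j) = -9 + (-5 + j)*(5 + B) (C(B, j) = -9 + (j - 5)*(B + 5) = -9 + (-5 + j)*(5 + B))
M(R, f) = -56 + 9*R (M(R, f) = (-34 - 5*4 + 5*R + 4*R) - 1*2 = (-34 - 20 + 5*R + 4*R) - 2 = (-54 + 9*R) - 2 = -56 + 9*R)
b(w, y) = 21
E(X) = (-47 + X)/(5 + X) (E(X) = (X - 47)/(X + 5) = (-47 + X)/(5 + X))
b(30, -172) + E(-41) = 21 + (-47 - 41)/(5 - 41) = 21 - 88/(-36) = 21 - 1/36*(-88) = 21 + 22/9 = 211/9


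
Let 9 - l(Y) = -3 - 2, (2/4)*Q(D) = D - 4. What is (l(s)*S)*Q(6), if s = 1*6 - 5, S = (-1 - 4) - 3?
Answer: -448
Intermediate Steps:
Q(D) = -8 + 2*D (Q(D) = 2*(D - 4) = 2*(-4 + D) = -8 + 2*D)
S = -8 (S = -5 - 3 = -8)
s = 1 (s = 6 - 5 = 1)
l(Y) = 14 (l(Y) = 9 - (-3 - 2) = 9 - 1*(-5) = 9 + 5 = 14)
(l(s)*S)*Q(6) = (14*(-8))*(-8 + 2*6) = -112*(-8 + 12) = -112*4 = -448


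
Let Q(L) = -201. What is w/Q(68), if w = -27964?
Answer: 27964/201 ≈ 139.12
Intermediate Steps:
w/Q(68) = -27964/(-201) = -27964*(-1/201) = 27964/201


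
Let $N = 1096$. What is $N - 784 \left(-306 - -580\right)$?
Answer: $-213720$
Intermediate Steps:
$N - 784 \left(-306 - -580\right) = 1096 - 784 \left(-306 - -580\right) = 1096 - 784 \left(-306 + 580\right) = 1096 - 214816 = -213720$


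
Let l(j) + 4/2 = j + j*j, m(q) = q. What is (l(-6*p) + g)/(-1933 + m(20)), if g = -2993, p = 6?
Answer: 1735/1913 ≈ 0.90695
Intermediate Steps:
l(j) = -2 + j + j² (l(j) = -2 + (j + j*j) = -2 + (j + j²) = -2 + j + j²)
(l(-6*p) + g)/(-1933 + m(20)) = ((-2 - 6*6 + (-6*6)²) - 2993)/(-1933 + 20) = ((-2 - 36 + (-36)²) - 2993)/(-1913) = ((-2 - 36 + 1296) - 2993)*(-1/1913) = (1258 - 2993)*(-1/1913) = -1735*(-1/1913) = 1735/1913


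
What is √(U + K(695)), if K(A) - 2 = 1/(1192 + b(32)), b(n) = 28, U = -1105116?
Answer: I*√411212919095/610 ≈ 1051.2*I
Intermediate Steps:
K(A) = 2441/1220 (K(A) = 2 + 1/(1192 + 28) = 2 + 1/1220 = 2441/1220)
√(U + K(695)) = √(-1105116 + 2441/1220) = √(-1348239079/1220) = I*√411212919095/610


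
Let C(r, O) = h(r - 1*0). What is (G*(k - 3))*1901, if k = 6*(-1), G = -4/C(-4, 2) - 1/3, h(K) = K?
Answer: -11406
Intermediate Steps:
C(r, O) = r (C(r, O) = r - 1*0 = r + 0 = r)
G = 2/3 (G = -4/(-4) - 1/3 = -4*(-1/4) - 1*1/3 = 1 - 1/3 = 2/3 ≈ 0.66667)
k = -6
(G*(k - 3))*1901 = (2*(-6 - 3)/3)*1901 = ((2/3)*(-9))*1901 = -6*1901 = -11406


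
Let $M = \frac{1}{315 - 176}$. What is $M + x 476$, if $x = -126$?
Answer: $- \frac{8336663}{139} \approx -59976.0$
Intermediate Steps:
$M = \frac{1}{139} \approx 0.0071942$
$M + x 476 = \frac{1}{139} - 59976 = - \frac{8336663}{139}$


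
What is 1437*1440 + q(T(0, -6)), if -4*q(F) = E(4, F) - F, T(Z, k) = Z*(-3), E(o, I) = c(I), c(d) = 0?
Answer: 2069280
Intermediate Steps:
E(o, I) = 0
T(Z, k) = -3*Z
q(F) = F/4 (q(F) = -(0 - F)/4 = -(-1)*F/4 = F/4)
1437*1440 + q(T(0, -6)) = 1437*1440 + (-3*0)/4 = 2069280 + (¼)*0 = 2069280 + 0 = 2069280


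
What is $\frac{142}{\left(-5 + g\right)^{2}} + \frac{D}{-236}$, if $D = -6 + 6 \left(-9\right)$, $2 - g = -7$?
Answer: $\frac{4309}{472} \approx 9.1292$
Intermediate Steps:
$g = 9$ ($g = 2 - -7 = 2 + 7 = 9$)
$D = -60$ ($D = -6 - 54 = -60$)
$\frac{142}{\left(-5 + g\right)^{2}} + \frac{D}{-236} = \frac{142}{\left(-5 + 9\right)^{2}} - \frac{60}{-236} = \frac{142}{4^{2}} - - \frac{15}{59} = \frac{142}{16} + \frac{15}{59} = 142 \cdot \frac{1}{16} + \frac{15}{59} = \frac{71}{8} + \frac{15}{59} = \frac{4309}{472}$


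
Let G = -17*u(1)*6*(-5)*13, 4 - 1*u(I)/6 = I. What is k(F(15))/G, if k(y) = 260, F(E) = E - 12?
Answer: 1/459 ≈ 0.0021787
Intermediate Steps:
u(I) = 24 - 6*I
F(E) = -12 + E
G = 119340 (G = -17*(24 - 6*1)*6*(-5)*13 = -17*(24 - 6)*6*(-5)*13 = -17*18*6*(-5)*13 = -1836*(-5)*13 = -17*(-540)*13 = 9180*13 = 119340)
k(F(15))/G = 260/119340 = 260*(1/119340) = 1/459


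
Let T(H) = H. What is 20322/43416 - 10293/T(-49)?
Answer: 24882037/118188 ≈ 210.53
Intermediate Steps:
20322/43416 - 10293/T(-49) = 20322/43416 - 10293/(-49) = 20322*(1/43416) - 10293*(-1/49) = 1129/2412 + 10293/49 = 24882037/118188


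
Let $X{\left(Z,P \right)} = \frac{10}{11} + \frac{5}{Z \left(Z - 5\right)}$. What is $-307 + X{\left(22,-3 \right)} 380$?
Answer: $\frac{8141}{187} \approx 43.535$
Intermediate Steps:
$X{\left(Z,P \right)} = \frac{10}{11} + \frac{5}{Z \left(-5 + Z\right)}$ ($X{\left(Z,P \right)} = 10 \cdot \frac{1}{11} + \frac{5}{Z \left(-5 + Z\right)} = \frac{10}{11} + 5 \frac{1}{Z \left(-5 + Z\right)} = \frac{10}{11} + \frac{5}{Z \left(-5 + Z\right)}$)
$-307 + X{\left(22,-3 \right)} 380 = -307 + \frac{5 \left(11 - 220 + 2 \cdot 22^{2}\right)}{11 \cdot 22 \left(-5 + 22\right)} 380 = -307 + \frac{5}{11} \cdot \frac{1}{22} \cdot \frac{1}{17} \left(11 - 220 + 2 \cdot 484\right) 380 = -307 + \frac{5}{11} \cdot \frac{1}{22} \cdot \frac{1}{17} \left(11 - 220 + 968\right) 380 = -307 + \frac{5}{11} \cdot \frac{1}{22} \cdot \frac{1}{17} \cdot 759 \cdot 380 = -307 + \frac{345}{374} \cdot 380 = -307 + \frac{65550}{187} = \frac{8141}{187}$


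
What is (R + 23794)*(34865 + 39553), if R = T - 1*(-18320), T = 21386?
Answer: 4725543000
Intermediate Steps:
R = 39706 (R = 21386 - 1*(-18320) = 21386 + 18320 = 39706)
(R + 23794)*(34865 + 39553) = (39706 + 23794)*(34865 + 39553) = 63500*74418 = 4725543000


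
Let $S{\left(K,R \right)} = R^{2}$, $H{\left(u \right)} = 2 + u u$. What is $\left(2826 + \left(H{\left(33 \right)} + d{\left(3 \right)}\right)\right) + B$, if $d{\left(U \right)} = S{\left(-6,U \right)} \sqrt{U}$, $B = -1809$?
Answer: $2108 + 9 \sqrt{3} \approx 2123.6$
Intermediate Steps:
$H{\left(u \right)} = 2 + u^{2}$
$d{\left(U \right)} = U^{\frac{5}{2}}$ ($d{\left(U \right)} = U^{2} \sqrt{U} = U^{\frac{5}{2}}$)
$\left(2826 + \left(H{\left(33 \right)} + d{\left(3 \right)}\right)\right) + B = \left(2826 + \left(\left(2 + 33^{2}\right) + 3^{\frac{5}{2}}\right)\right) - 1809 = \left(2826 + \left(\left(2 + 1089\right) + 9 \sqrt{3}\right)\right) - 1809 = \left(2826 + \left(1091 + 9 \sqrt{3}\right)\right) - 1809 = \left(3917 + 9 \sqrt{3}\right) - 1809 = 2108 + 9 \sqrt{3}$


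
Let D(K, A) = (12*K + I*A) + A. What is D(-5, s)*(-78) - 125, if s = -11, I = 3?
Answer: 7987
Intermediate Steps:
D(K, A) = 4*A + 12*K (D(K, A) = (12*K + 3*A) + A = (3*A + 12*K) + A = 4*A + 12*K)
D(-5, s)*(-78) - 125 = (4*(-11) + 12*(-5))*(-78) - 125 = (-44 - 60)*(-78) - 125 = -104*(-78) - 125 = 8112 - 125 = 7987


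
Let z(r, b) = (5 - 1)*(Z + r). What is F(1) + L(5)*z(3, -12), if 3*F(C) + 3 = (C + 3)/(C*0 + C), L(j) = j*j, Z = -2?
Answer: 301/3 ≈ 100.33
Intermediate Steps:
L(j) = j**2
F(C) = -1 + (3 + C)/(3*C) (F(C) = -1 + ((C + 3)/(C*0 + C))/3 = -1 + ((3 + C)/(0 + C))/3 = -1 + ((3 + C)/C)/3 = -1 + (3 + C)/(3*C))
z(r, b) = -8 + 4*r (z(r, b) = (5 - 1)*(-2 + r) = 4*(-2 + r) = -8 + 4*r)
F(1) + L(5)*z(3, -12) = (-2/3 + 1/1) + 5**2*(-8 + 4*3) = (-2/3 + 1) + 25*(-8 + 12) = 1/3 + 25*4 = 1/3 + 100 = 301/3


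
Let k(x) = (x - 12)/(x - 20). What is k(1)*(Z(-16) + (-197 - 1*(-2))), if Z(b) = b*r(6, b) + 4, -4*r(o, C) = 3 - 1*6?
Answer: -2233/19 ≈ -117.53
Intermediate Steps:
r(o, C) = ¾ (r(o, C) = -(3 - 1*6)/4 = -(3 - 6)/4 = -¼*(-3) = ¾)
Z(b) = 4 + 3*b/4 (Z(b) = b*(¾) + 4 = 3*b/4 + 4 = 4 + 3*b/4)
k(x) = (-12 + x)/(-20 + x)
k(1)*(Z(-16) + (-197 - 1*(-2))) = ((-12 + 1)/(-20 + 1))*((4 + (¾)*(-16)) + (-197 - 1*(-2))) = (-11/(-19))*((4 - 12) + (-197 + 2)) = (-1/19*(-11))*(-8 - 195) = (11/19)*(-203) = -2233/19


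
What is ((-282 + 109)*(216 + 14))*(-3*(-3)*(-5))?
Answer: 1790550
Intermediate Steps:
((-282 + 109)*(216 + 14))*(-3*(-3)*(-5)) = (-173*230)*(9*(-5)) = -39790*(-45) = 1790550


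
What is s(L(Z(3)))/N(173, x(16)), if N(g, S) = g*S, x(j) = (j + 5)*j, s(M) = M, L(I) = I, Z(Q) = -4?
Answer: -1/14532 ≈ -6.8814e-5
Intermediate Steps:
x(j) = j*(5 + j) (x(j) = (5 + j)*j = j*(5 + j))
N(g, S) = S*g
s(L(Z(3)))/N(173, x(16)) = -4*1/(2768*(5 + 16)) = -4/((16*21)*173) = -4/(336*173) = -4/58128 = -4*1/58128 = -1/14532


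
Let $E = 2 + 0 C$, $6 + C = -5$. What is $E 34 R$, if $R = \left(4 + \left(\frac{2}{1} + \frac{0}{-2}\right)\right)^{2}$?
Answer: $2448$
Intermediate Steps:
$C = -11$ ($C = -6 - 5 = -11$)
$E = 2$ ($E = 2 + 0 \left(-11\right) = 2 + 0 = 2$)
$R = 36$ ($R = \left(4 + \left(2 \cdot 1 + 0 \left(- \frac{1}{2}\right)\right)\right)^{2} = \left(4 + \left(2 + 0\right)\right)^{2} = \left(4 + 2\right)^{2} = 6^{2} = 36$)
$E 34 R = 2 \cdot 34 \cdot 36 = 68 \cdot 36 = 2448$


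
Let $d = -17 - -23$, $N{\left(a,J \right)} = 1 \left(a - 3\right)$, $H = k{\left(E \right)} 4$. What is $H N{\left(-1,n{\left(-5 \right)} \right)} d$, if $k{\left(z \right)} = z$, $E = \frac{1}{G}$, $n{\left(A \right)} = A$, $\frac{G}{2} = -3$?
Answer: $16$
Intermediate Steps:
$G = -6$ ($G = 2 \left(-3\right) = -6$)
$E = - \frac{1}{6}$ ($E = \frac{1}{-6} = - \frac{1}{6} \approx -0.16667$)
$H = - \frac{2}{3}$ ($H = \left(- \frac{1}{6}\right) 4 = - \frac{2}{3} \approx -0.66667$)
$N{\left(a,J \right)} = -3 + a$ ($N{\left(a,J \right)} = 1 \left(-3 + a\right) = -3 + a$)
$d = 6$ ($d = -17 + 23 = 6$)
$H N{\left(-1,n{\left(-5 \right)} \right)} d = - \frac{2 \left(-3 - 1\right)}{3} \cdot 6 = \left(- \frac{2}{3}\right) \left(-4\right) 6 = \frac{8}{3} \cdot 6 = 16$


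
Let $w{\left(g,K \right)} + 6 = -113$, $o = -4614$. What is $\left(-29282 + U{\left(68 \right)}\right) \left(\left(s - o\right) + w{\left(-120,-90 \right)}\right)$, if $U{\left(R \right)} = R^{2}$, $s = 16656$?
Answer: $-521541358$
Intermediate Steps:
$w{\left(g,K \right)} = -119$ ($w{\left(g,K \right)} = -6 - 113 = -119$)
$\left(-29282 + U{\left(68 \right)}\right) \left(\left(s - o\right) + w{\left(-120,-90 \right)}\right) = \left(-29282 + 68^{2}\right) \left(\left(16656 - -4614\right) - 119\right) = \left(-29282 + 4624\right) \left(\left(16656 + 4614\right) - 119\right) = - 24658 \left(21270 - 119\right) = \left(-24658\right) 21151 = -521541358$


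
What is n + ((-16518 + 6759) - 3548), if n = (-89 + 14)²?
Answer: -7682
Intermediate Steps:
n = 5625 (n = (-75)² = 5625)
n + ((-16518 + 6759) - 3548) = 5625 + ((-16518 + 6759) - 3548) = 5625 + (-9759 - 3548) = 5625 - 13307 = -7682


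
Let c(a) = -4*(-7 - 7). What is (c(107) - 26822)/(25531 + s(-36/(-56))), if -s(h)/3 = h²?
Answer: -5246136/5003833 ≈ -1.0484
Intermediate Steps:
c(a) = 56 (c(a) = -4*(-14) = 56)
s(h) = -3*h²
(c(107) - 26822)/(25531 + s(-36/(-56))) = (56 - 26822)/(25531 - 3*(-36/(-56))²) = -26766/(25531 - 3*(-36*(-1/56))²) = -26766/(25531 - 3*(9/14)²) = -26766/(25531 - 3*81/196) = -26766/(25531 - 243/196) = -26766/5003833/196 = -26766*196/5003833 = -5246136/5003833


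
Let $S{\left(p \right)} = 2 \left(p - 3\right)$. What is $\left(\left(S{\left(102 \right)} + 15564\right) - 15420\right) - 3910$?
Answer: $-3568$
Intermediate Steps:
$S{\left(p \right)} = -6 + 2 p$ ($S{\left(p \right)} = 2 \left(-3 + p\right) = -6 + 2 p$)
$\left(\left(S{\left(102 \right)} + 15564\right) - 15420\right) - 3910 = \left(\left(\left(-6 + 2 \cdot 102\right) + 15564\right) - 15420\right) - 3910 = \left(\left(\left(-6 + 204\right) + 15564\right) - 15420\right) - 3910 = \left(\left(198 + 15564\right) - 15420\right) - 3910 = \left(15762 - 15420\right) - 3910 = 342 - 3910 = -3568$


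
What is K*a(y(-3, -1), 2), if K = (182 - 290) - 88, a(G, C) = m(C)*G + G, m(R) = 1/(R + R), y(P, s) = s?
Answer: 245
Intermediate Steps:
m(R) = 1/(2*R)
a(G, C) = G + G/(2*C) (a(G, C) = (1/(2*C))*G + G = G/(2*C) + G = G + G/(2*C))
K = -196 (K = -108 - 88 = -196)
K*a(y(-3, -1), 2) = -196*(-1 + (½)*(-1)/2) = -196*(-1 + (½)*(-1)*(½)) = -196*(-1 - ¼) = -196*(-5/4) = 245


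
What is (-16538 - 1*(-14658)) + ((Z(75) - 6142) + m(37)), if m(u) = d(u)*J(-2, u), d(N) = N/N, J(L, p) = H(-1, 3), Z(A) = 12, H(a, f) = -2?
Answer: -8012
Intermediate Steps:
J(L, p) = -2
d(N) = 1
m(u) = -2 (m(u) = 1*(-2) = -2)
(-16538 - 1*(-14658)) + ((Z(75) - 6142) + m(37)) = (-16538 - 1*(-14658)) + ((12 - 6142) - 2) = (-16538 + 14658) + (-6130 - 2) = -1880 - 6132 = -8012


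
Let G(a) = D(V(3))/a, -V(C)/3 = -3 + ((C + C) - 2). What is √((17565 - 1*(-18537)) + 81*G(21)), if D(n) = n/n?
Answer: √1769187/7 ≈ 190.02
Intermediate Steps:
V(C) = 15 - 6*C (V(C) = -3*(-3 + ((C + C) - 2)) = -3*(-3 + (2*C - 2)) = -3*(-3 + (-2 + 2*C)) = -3*(-5 + 2*C) = 15 - 6*C)
D(n) = 1
G(a) = 1/a
√((17565 - 1*(-18537)) + 81*G(21)) = √((17565 - 1*(-18537)) + 81/21) = √((17565 + 18537) + 81*(1/21)) = √(36102 + 27/7) = √(252741/7) = √1769187/7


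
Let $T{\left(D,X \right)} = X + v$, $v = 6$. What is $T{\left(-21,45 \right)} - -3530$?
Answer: $3581$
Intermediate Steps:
$T{\left(D,X \right)} = 6 + X$ ($T{\left(D,X \right)} = X + 6 = 6 + X$)
$T{\left(-21,45 \right)} - -3530 = \left(6 + 45\right) - -3530 = 51 + 3530 = 3581$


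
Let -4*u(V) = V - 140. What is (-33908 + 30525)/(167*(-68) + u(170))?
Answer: 6766/22727 ≈ 0.29771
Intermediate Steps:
u(V) = 35 - V/4 (u(V) = -(V - 140)/4 = -(-140 + V)/4 = 35 - V/4)
(-33908 + 30525)/(167*(-68) + u(170)) = (-33908 + 30525)/(167*(-68) + (35 - 1/4*170)) = -3383/(-11356 + (35 - 85/2)) = -3383/(-11356 - 15/2) = -3383/(-22727/2) = -3383*(-2/22727) = 6766/22727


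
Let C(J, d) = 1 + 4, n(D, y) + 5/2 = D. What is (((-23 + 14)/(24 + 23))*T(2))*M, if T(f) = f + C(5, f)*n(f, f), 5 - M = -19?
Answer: 108/47 ≈ 2.2979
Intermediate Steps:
M = 24 (M = 5 - 1*(-19) = 5 + 19 = 24)
n(D, y) = -5/2 + D
C(J, d) = 5
T(f) = -25/2 + 6*f (T(f) = f + 5*(-5/2 + f) = f + (-25/2 + 5*f) = -25/2 + 6*f)
(((-23 + 14)/(24 + 23))*T(2))*M = (((-23 + 14)/(24 + 23))*(-25/2 + 6*2))*24 = ((-9/47)*(-25/2 + 12))*24 = (-9*1/47*(-½))*24 = -9/47*(-½)*24 = (9/94)*24 = 108/47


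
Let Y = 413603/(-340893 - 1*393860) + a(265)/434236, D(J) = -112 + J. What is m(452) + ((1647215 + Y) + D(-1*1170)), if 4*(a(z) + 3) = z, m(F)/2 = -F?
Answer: 190856919336264855/116020437712 ≈ 1.6450e+6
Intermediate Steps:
m(F) = -2*F (m(F) = 2*(-F) = -2*F)
a(z) = -3 + z/4
Y = -65292668793/116020437712 (Y = 413603/(-340893 - 1*393860) + (-3 + (¼)*265)/434236 = 413603/(-340893 - 393860) + (-3 + 265/4)*(1/434236) = 413603/(-734753) + (253/4)*(1/434236) = 413603*(-1/734753) + 23/157904 = -413603/734753 + 23/157904 = -65292668793/116020437712 ≈ -0.56277)
m(452) + ((1647215 + Y) + D(-1*1170)) = -2*452 + ((1647215 - 65292668793/116020437712) + (-112 - 1*1170)) = -904 + (191110540013103287/116020437712 + (-112 - 1170)) = -904 + (191110540013103287/116020437712 - 1282) = -904 + 190961801811956503/116020437712 = 190856919336264855/116020437712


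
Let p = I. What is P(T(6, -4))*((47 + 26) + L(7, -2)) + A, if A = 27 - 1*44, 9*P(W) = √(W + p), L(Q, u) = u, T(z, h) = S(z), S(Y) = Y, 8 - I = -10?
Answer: -17 + 142*√6/9 ≈ 21.647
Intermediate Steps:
I = 18 (I = 8 - 1*(-10) = 8 + 10 = 18)
T(z, h) = z
p = 18
P(W) = √(18 + W)/9 (P(W) = √(W + 18)/9 = √(18 + W)/9)
A = -17 (A = 27 - 44 = -17)
P(T(6, -4))*((47 + 26) + L(7, -2)) + A = (√(18 + 6)/9)*((47 + 26) - 2) - 17 = (√24/9)*(73 - 2) - 17 = ((2*√6)/9)*71 - 17 = (2*√6/9)*71 - 17 = 142*√6/9 - 17 = -17 + 142*√6/9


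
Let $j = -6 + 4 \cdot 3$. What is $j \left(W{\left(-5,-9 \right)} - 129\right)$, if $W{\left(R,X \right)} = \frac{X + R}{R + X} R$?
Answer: $-804$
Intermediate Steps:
$W{\left(R,X \right)} = R$ ($W{\left(R,X \right)} = \frac{R + X}{R + X} R = 1 R = R$)
$j = 6$ ($j = -6 + 12 = 6$)
$j \left(W{\left(-5,-9 \right)} - 129\right) = 6 \left(-5 - 129\right) = 6 \left(-134\right) = -804$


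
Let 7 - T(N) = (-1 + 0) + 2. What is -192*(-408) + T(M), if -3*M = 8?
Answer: 78342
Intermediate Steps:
M = -8/3 (M = -⅓*8 = -8/3 ≈ -2.6667)
T(N) = 6 (T(N) = 7 - ((-1 + 0) + 2) = 7 - (-1 + 2) = 7 - 1*1 = 7 - 1 = 6)
-192*(-408) + T(M) = -192*(-408) + 6 = 78336 + 6 = 78342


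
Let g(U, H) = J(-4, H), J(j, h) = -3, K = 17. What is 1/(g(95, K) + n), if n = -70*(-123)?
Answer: 1/8607 ≈ 0.00011618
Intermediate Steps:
n = 8610
g(U, H) = -3
1/(g(95, K) + n) = 1/(-3 + 8610) = 1/8607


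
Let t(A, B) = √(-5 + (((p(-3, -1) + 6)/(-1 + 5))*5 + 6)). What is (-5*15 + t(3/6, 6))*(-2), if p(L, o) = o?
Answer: 150 - √29 ≈ 144.61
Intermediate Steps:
t(A, B) = √29/2 (t(A, B) = √(-5 + (((-1 + 6)/(-1 + 5))*5 + 6)) = √(-5 + ((5/4)*5 + 6)) = √(-5 + (25/4 + 6)) = √(-5 + 49/4) = √(29/4) = √29/2)
(-5*15 + t(3/6, 6))*(-2) = (-5*15 + √29/2)*(-2) = (-75 + √29/2)*(-2) = 150 - √29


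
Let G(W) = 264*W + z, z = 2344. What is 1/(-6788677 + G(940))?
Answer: -1/6538173 ≈ -1.5295e-7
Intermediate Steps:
G(W) = 2344 + 264*W (G(W) = 264*W + 2344 = 2344 + 264*W)
1/(-6788677 + G(940)) = 1/(-6788677 + (2344 + 264*940)) = 1/(-6788677 + (2344 + 248160)) = 1/(-6788677 + 250504) = 1/(-6538173) = -1/6538173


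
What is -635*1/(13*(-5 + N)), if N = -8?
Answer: 635/169 ≈ 3.7574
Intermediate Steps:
-635*1/(13*(-5 + N)) = -635*1/(13*(-5 - 8)) = -635/((-13*13)) = -635/(-169) = -635*(-1/169) = 635/169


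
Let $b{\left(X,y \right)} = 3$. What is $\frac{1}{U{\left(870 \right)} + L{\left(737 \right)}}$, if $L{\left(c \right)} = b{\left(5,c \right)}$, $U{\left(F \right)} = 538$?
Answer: $\frac{1}{541} \approx 0.0018484$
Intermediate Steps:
$L{\left(c \right)} = 3$
$\frac{1}{U{\left(870 \right)} + L{\left(737 \right)}} = \frac{1}{538 + 3} = \frac{1}{541}$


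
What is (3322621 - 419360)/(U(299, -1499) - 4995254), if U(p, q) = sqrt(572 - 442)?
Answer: -7251263061647/12476281262193 - 2903261*sqrt(130)/24952562524386 ≈ -0.58121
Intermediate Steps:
U(p, q) = sqrt(130)
(3322621 - 419360)/(U(299, -1499) - 4995254) = (3322621 - 419360)/(sqrt(130) - 4995254) = 2903261/(-4995254 + sqrt(130))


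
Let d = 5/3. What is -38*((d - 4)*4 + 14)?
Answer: -532/3 ≈ -177.33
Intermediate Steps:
d = 5/3 (d = 5*(⅓) = 5/3 ≈ 1.6667)
-38*((d - 4)*4 + 14) = -38*((5/3 - 4)*4 + 14) = -38*(-7/3*4 + 14) = -38*(-28/3 + 14) = -38*14/3 = -532/3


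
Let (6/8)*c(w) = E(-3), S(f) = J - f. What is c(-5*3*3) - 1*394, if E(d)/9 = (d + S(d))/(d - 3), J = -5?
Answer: -384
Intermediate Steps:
S(f) = -5 - f
E(d) = -45/(-3 + d) (E(d) = 9*((d + (-5 - d))/(d - 3)) = 9*(-5/(-3 + d)) = -45/(-3 + d))
c(w) = 10 (c(w) = 4*(-45/(-3 - 3))/3 = 4*(-45/(-6))/3 = 4*(-45*(-1/6))/3 = (4/3)*(15/2) = 10)
c(-5*3*3) - 1*394 = 10 - 1*394 = 10 - 394 = -384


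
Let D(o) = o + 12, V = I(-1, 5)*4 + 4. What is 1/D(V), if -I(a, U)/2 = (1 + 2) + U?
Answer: -1/48 ≈ -0.020833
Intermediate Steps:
I(a, U) = -6 - 2*U (I(a, U) = -2*((1 + 2) + U) = -2*(3 + U) = -6 - 2*U)
V = -60 (V = (-6 - 2*5)*4 + 4 = (-6 - 10)*4 + 4 = -16*4 + 4 = -64 + 4 = -60)
D(o) = 12 + o
1/D(V) = 1/(12 - 60) = 1/(-48) = -1/48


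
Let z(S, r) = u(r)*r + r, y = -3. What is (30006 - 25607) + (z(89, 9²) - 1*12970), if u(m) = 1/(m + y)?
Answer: -220713/26 ≈ -8489.0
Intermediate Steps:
u(m) = 1/(-3 + m) (u(m) = 1/(m - 3) = 1/(-3 + m))
z(S, r) = r + r/(-3 + r) (z(S, r) = r/(-3 + r) + r = r + r/(-3 + r))
(30006 - 25607) + (z(89, 9²) - 1*12970) = (30006 - 25607) + (9²*(-2 + 9²)/(-3 + 9²) - 1*12970) = 4399 + (81*(-2 + 81)/(-3 + 81) - 12970) = 4399 + (81*79/78 - 12970) = 4399 + (81*(1/78)*79 - 12970) = 4399 + (2133/26 - 12970) = 4399 - 335087/26 = -220713/26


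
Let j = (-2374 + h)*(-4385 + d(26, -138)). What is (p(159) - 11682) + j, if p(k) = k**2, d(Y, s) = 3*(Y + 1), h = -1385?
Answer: 16192335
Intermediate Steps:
d(Y, s) = 3 + 3*Y (d(Y, s) = 3*(1 + Y) = 3 + 3*Y)
j = 16178736 (j = (-2374 - 1385)*(-4385 + (3 + 3*26)) = -3759*(-4385 + (3 + 78)) = -3759*(-4385 + 81) = -3759*(-4304) = 16178736)
(p(159) - 11682) + j = (159**2 - 11682) + 16178736 = (25281 - 11682) + 16178736 = 13599 + 16178736 = 16192335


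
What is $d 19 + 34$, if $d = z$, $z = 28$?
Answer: $566$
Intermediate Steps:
$d = 28$
$d 19 + 34 = 28 \cdot 19 + 34 = 532 + 34 = 566$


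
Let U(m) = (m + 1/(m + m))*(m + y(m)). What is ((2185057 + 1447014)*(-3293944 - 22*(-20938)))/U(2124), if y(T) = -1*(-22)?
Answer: -21857607843523632/9681413969 ≈ -2.2577e+6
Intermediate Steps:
y(T) = 22
U(m) = (22 + m)*(m + 1/(2*m)) (U(m) = (m + 1/(m + m))*(m + 22) = (m + 1/(2*m))*(22 + m) = (22 + m)*(m + 1/(2*m)))
((2185057 + 1447014)*(-3293944 - 22*(-20938)))/U(2124) = ((2185057 + 1447014)*(-3293944 - 22*(-20938)))/(½ + 2124² + 11/2124 + 22*2124) = (3632071*(-3293944 + 460636))/(½ + 4511376 + 11*(1/2124) + 46728) = (3632071*(-2833308))/(½ + 4511376 + 11/2124 + 46728) = -10290775820868/9681413969/2124 = -10290775820868*2124/9681413969 = -21857607843523632/9681413969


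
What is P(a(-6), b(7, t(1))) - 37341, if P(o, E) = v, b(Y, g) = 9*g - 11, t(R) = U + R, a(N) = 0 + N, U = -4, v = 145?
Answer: -37196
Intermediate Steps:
a(N) = N
t(R) = -4 + R
b(Y, g) = -11 + 9*g
P(o, E) = 145
P(a(-6), b(7, t(1))) - 37341 = 145 - 37341 = -37196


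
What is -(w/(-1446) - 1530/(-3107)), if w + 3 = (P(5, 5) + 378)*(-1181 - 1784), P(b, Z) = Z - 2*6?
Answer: -1709984153/2246361 ≈ -761.22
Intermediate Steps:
P(b, Z) = -12 + Z (P(b, Z) = Z - 12 = -12 + Z)
w = -1100018 (w = -3 + ((-12 + 5) + 378)*(-1181 - 1784) = -3 + (-7 + 378)*(-2965) = -3 + 371*(-2965) = -3 - 1100015 = -1100018)
-(w/(-1446) - 1530/(-3107)) = -(-1100018/(-1446) - 1530/(-3107)) = -(-1100018*(-1/1446) - 1530*(-1/3107)) = -(550009/723 + 1530/3107) = -1*1709984153/2246361 = -1709984153/2246361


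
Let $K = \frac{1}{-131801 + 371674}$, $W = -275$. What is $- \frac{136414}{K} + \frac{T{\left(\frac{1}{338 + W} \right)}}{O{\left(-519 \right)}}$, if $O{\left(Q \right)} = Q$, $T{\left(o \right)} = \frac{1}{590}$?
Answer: $- \frac{10019814466570621}{306210} \approx -3.2722 \cdot 10^{10}$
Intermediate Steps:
$T{\left(o \right)} = \frac{1}{590}$
$K = \frac{1}{239873} \approx 4.1689 \cdot 10^{-6}$
$- \frac{136414}{K} + \frac{T{\left(\frac{1}{338 + W} \right)}}{O{\left(-519 \right)}} = - 136414 \frac{1}{\frac{1}{239873}} + \frac{1}{590 \left(-519\right)} = \left(-136414\right) 239873 + \frac{1}{590} \left(- \frac{1}{519}\right) = -32722035422 - \frac{1}{306210} = - \frac{10019814466570621}{306210}$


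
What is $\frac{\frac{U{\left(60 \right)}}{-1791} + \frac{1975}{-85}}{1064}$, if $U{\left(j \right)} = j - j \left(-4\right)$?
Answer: $- \frac{237515}{10798536} \approx -0.021995$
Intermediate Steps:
$U{\left(j \right)} = 5 j$ ($U{\left(j \right)} = j - - 4 j = j + 4 j = 5 j$)
$\frac{\frac{U{\left(60 \right)}}{-1791} + \frac{1975}{-85}}{1064} = \frac{\frac{5 \cdot 60}{-1791} + \frac{1975}{-85}}{1064} = \left(300 \left(- \frac{1}{1791}\right) + 1975 \left(- \frac{1}{85}\right)\right) \frac{1}{1064} = \left(- \frac{100}{597} - \frac{395}{17}\right) \frac{1}{1064} = \left(- \frac{237515}{10149}\right) \frac{1}{1064} = - \frac{237515}{10798536}$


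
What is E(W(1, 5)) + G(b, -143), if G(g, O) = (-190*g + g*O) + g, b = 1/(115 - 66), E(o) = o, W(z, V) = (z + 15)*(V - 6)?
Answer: -1116/49 ≈ -22.776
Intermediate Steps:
W(z, V) = (-6 + V)*(15 + z) (W(z, V) = (15 + z)*(-6 + V) = (-6 + V)*(15 + z))
b = 1/49 ≈ 0.020408
G(g, O) = -189*g + O*g (G(g, O) = (-190*g + O*g) + g = -189*g + O*g)
E(W(1, 5)) + G(b, -143) = (-90 - 6*1 + 15*5 + 5*1) + (-189 - 143)/49 = (-90 - 6 + 75 + 5) + (1/49)*(-332) = -16 - 332/49 = -1116/49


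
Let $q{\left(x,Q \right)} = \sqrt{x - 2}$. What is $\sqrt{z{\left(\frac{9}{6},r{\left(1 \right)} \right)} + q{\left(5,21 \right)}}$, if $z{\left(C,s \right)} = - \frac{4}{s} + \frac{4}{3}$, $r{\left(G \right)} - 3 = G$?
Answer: $\frac{\sqrt{3 + 9 \sqrt{3}}}{3} \approx 1.4371$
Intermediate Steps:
$r{\left(G \right)} = 3 + G$
$q{\left(x,Q \right)} = \sqrt{-2 + x}$
$z{\left(C,s \right)} = \frac{4}{3} - \frac{4}{s}$ ($z{\left(C,s \right)} = - \frac{4}{s} + 4 \cdot \frac{1}{3} = - \frac{4}{s} + \frac{4}{3} = \frac{4}{3} - \frac{4}{s}$)
$\sqrt{z{\left(\frac{9}{6},r{\left(1 \right)} \right)} + q{\left(5,21 \right)}} = \sqrt{\left(\frac{4}{3} - \frac{4}{3 + 1}\right) + \sqrt{-2 + 5}} = \sqrt{\left(\frac{4}{3} - \frac{4}{4}\right) + \sqrt{3}} = \sqrt{\left(\frac{4}{3} - 1\right) + \sqrt{3}} = \sqrt{\frac{1}{3} + \sqrt{3}}$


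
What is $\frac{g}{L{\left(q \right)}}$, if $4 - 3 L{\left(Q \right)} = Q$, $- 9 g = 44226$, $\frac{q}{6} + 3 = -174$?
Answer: $- \frac{567}{41} \approx -13.829$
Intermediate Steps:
$q = -1062$ ($q = -18 + 6 \left(-174\right) = -18 - 1044 = -1062$)
$g = -4914$ ($g = \left(- \frac{1}{9}\right) 44226 = -4914$)
$L{\left(Q \right)} = \frac{4}{3} - \frac{Q}{3}$
$\frac{g}{L{\left(q \right)}} = - \frac{4914}{\frac{4}{3} - -354} = - \frac{4914}{\frac{4}{3} + 354} = - \frac{4914}{\frac{1066}{3}} = \left(-4914\right) \frac{3}{1066} = - \frac{567}{41}$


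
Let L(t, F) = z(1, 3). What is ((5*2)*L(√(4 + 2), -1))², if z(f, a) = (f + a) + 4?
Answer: 6400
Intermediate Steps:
z(f, a) = 4 + a + f (z(f, a) = (a + f) + 4 = 4 + a + f)
L(t, F) = 8 (L(t, F) = 4 + 3 + 1 = 8)
((5*2)*L(√(4 + 2), -1))² = ((5*2)*8)² = (10*8)² = 80² = 6400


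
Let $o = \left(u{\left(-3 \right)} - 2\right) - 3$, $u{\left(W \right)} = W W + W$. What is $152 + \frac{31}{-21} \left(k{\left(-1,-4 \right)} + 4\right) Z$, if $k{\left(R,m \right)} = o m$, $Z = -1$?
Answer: $152$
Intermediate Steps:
$u{\left(W \right)} = W + W^{2}$ ($u{\left(W \right)} = W^{2} + W = W + W^{2}$)
$o = 1$ ($o = \left(- 3 \left(1 - 3\right) - 2\right) - 3 = \left(\left(-3\right) \left(-2\right) - 2\right) - 3 = \left(6 - 2\right) - 3 = 4 - 3 = 1$)
$k{\left(R,m \right)} = m$ ($k{\left(R,m \right)} = 1 m = m$)
$152 + \frac{31}{-21} \left(k{\left(-1,-4 \right)} + 4\right) Z = 152 + \frac{31}{-21} \left(-4 + 4\right) \left(-1\right) = 152 + 31 \left(- \frac{1}{21}\right) 0 \left(-1\right) = 152 - 0 = 152 + 0 = 152$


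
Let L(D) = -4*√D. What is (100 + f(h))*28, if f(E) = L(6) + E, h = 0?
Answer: 2800 - 112*√6 ≈ 2525.7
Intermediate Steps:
f(E) = E - 4*√6 (f(E) = -4*√6 + E = E - 4*√6)
(100 + f(h))*28 = (100 + (0 - 4*√6))*28 = (100 - 4*√6)*28 = 2800 - 112*√6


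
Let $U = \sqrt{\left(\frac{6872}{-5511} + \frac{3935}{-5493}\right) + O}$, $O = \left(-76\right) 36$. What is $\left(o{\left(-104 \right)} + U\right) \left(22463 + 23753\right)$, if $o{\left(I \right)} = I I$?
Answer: $499872256 + \frac{46216 i \sqrt{278782261903276923}}{10090641} \approx 4.9987 \cdot 10^{8} + 2.4183 \cdot 10^{6} i$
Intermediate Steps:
$O = -2736$
$U = \frac{i \sqrt{278782261903276923}}{10090641}$ ($U = \sqrt{\left(\frac{6872}{-5511} + \frac{3935}{-5493}\right) - 2736} = \sqrt{\left(6872 \left(- \frac{1}{5511}\right) + 3935 \left(- \frac{1}{5493}\right)\right) - 2736} = \sqrt{\left(- \frac{6872}{5511} - \frac{3935}{5493}\right) - 2736} = \sqrt{- \frac{19811227}{10090641} - 2736} = \sqrt{- \frac{27627805003}{10090641}} = \frac{i \sqrt{278782261903276923}}{10090641} \approx 52.326 i$)
$o{\left(I \right)} = I^{2}$
$\left(o{\left(-104 \right)} + U\right) \left(22463 + 23753\right) = \left(\left(-104\right)^{2} + \frac{i \sqrt{278782261903276923}}{10090641}\right) \left(22463 + 23753\right) = \left(10816 + \frac{i \sqrt{278782261903276923}}{10090641}\right) 46216 = 499872256 + \frac{46216 i \sqrt{278782261903276923}}{10090641}$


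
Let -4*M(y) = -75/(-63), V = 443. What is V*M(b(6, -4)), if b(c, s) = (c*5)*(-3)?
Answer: -11075/84 ≈ -131.85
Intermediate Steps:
b(c, s) = -15*c (b(c, s) = (5*c)*(-3) = -15*c)
M(y) = -25/84 (M(y) = -(-75)/(4*(-63)) = -(-75)*(-1)/(4*63) = -¼*25/21 = -25/84)
V*M(b(6, -4)) = 443*(-25/84) = -11075/84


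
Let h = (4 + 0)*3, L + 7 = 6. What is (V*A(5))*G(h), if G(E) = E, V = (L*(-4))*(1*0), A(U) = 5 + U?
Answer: 0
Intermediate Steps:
L = -1 (L = -7 + 6 = -1)
h = 12 (h = 4*3 = 12)
V = 0 (V = (-1*(-4))*(1*0) = 4*0 = 0)
(V*A(5))*G(h) = (0*(5 + 5))*12 = (0*10)*12 = 0*12 = 0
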